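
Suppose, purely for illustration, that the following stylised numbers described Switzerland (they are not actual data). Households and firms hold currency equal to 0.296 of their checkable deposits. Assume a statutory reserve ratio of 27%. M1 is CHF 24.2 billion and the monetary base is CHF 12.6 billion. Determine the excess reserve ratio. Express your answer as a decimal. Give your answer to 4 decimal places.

0.1088

Using m = M/MB = 24.2/12.6 ≈ 1.920635. Since m = (1 + c)/(c + rr + e), the denominator satisfies c + rr + e = (1 + c)/m = (1 + 0.296) / 1.920635 ≈ 0.674777.
With c = 0.296 and rr = 0.27, the excess reserve ratio is 0.674777 − 0.296 − 0.27 = 0.108777.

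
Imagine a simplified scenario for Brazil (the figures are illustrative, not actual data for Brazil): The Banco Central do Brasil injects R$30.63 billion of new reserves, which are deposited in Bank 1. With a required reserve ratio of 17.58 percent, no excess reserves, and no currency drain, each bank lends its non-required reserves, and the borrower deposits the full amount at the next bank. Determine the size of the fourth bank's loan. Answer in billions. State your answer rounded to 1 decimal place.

R$14.1 billion

Each bank lends a fraction (1 − rr) = 0.8242 of the deposit it receives, so Bank 4 receives 30.63·0.8242^3 and lends 30.63·0.8242^4 ≈ 14.1344 billion.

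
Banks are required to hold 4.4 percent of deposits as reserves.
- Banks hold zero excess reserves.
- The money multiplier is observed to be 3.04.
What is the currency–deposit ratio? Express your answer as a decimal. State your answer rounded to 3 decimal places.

0.425

Using m = 3.04. From m = (1 + c)/(c + rr + e), rearranging gives 1 + c = m·(c + rr + e), so c·(1 − m) = m·(rr + e) − 1.
Hence c = [m·(rr + e) − 1]/(1 − m) = [3.04 × (0.044 + 0) − 1] / (1 − 3.04) ≈ 0.424627.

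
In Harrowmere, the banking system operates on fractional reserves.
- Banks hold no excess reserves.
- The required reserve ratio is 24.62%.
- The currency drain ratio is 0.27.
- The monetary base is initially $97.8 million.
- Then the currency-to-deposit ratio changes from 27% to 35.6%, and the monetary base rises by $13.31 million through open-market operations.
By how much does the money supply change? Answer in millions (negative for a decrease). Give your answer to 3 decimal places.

Before: m₁ = (1 + 0.27) / (0.2462 + 0.27) ≈ 2.4602867, MB₁ = 97.8, so M₁ = 2.4602867 × 97.8 ≈ 240.616 million.
After: m₂ = (1 + 0.356) / (0.2462 + 0.356) ≈ 2.2517436, MB₂ = 97.8 + 13.31 = 111.11, so M₂ = 2.2517436 × 111.11 ≈ 250.1912 million.
ΔM = M₂ − M₁ = 250.1912 − 240.616 = 9.5752 million.

$9.575 million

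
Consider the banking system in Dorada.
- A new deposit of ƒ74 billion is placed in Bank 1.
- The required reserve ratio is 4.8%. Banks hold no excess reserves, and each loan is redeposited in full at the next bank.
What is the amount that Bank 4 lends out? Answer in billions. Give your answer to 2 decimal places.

ƒ60.78 billion

Each bank lends a fraction (1 − rr) = 0.9520 of the deposit it receives, so Bank 4 receives 74·0.9520^3 and lends 74·0.9520^4 ≈ 60.7826 billion.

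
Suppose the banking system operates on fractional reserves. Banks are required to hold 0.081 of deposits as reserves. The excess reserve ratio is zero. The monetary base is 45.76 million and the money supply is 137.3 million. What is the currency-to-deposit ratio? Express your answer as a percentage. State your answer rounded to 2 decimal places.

37.84%

Using m = M/MB = 137.3/45.76 ≈ 3.000437. From m = (1 + c)/(c + rr + e), rearranging gives 1 + c = m·(c + rr + e), so c·(1 − m) = m·(rr + e) − 1.
Hence c = [m·(rr + e) − 1]/(1 − m) = [3.000437 × (0.081 + 0) − 1] / (1 − 3.000437) ≈ 0.378400.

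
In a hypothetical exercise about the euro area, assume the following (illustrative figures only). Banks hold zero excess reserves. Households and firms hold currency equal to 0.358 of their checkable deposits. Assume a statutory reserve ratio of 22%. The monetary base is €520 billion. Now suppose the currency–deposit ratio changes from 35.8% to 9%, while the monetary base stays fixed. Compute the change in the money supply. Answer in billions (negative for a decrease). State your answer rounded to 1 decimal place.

Initially m₁ = (1 + 0.358) / (0.22 + 0.358) ≈ 2.34948, so M₁ = 2.34948 × 520 = 1221.7296 billion.
After the change m₂ = (1 + 0.09) / (0.22 + 0.09) ≈ 3.51613, so M₂ = 3.51613 × 520 = 1828.3876 billion.
ΔM = M₂ − M₁ = 1828.3876 − 1221.7296 = 606.658 billion.

€606.7 billion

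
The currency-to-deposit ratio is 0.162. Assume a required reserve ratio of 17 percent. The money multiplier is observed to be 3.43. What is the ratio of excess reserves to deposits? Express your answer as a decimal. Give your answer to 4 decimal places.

0.0068

Using m = 3.43. Since m = (1 + c)/(c + rr + e), the denominator satisfies c + rr + e = (1 + c)/m = (1 + 0.162) / 3.43 ≈ 0.338776.
With c = 0.162 and rr = 0.17, the ratio of excess reserves to deposits is 0.338776 − 0.162 − 0.17 = 0.006776.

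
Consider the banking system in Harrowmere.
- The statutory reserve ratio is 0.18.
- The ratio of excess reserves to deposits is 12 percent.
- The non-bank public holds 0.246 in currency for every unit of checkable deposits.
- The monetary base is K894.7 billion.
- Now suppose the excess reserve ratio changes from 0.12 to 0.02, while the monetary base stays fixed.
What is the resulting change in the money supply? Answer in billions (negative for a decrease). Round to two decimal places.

K457.79 billion

Initially m₁ = (1 + 0.246) / (0.18 + 0.12 + 0.246) ≈ 2.282051, so M₁ = 2.282051 × 894.7 ≈ 2041.751 billion.
After the change m₂ = (1 + 0.246) / (0.18 + 0.02 + 0.246) ≈ 2.793722, so M₂ = 2.793722 × 894.7 ≈ 2499.5431 billion.
ΔM = M₂ − M₁ = 2499.5431 − 2041.751 = 457.7921 billion.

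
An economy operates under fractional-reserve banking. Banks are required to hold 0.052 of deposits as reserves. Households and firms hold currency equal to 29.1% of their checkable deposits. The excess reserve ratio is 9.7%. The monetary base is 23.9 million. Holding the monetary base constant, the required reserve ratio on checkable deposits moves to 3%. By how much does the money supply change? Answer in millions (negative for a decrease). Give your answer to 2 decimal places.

3.69 million

Initially m₁ = (1 + 0.291) / (0.052 + 0.097 + 0.291) ≈ 2.93409, so M₁ = 2.93409 × 23.9 ≈ 70.1248 million.
After the change m₂ = (1 + 0.291) / (0.03 + 0.097 + 0.291) ≈ 3.08852, so M₂ = 3.08852 × 23.9 ≈ 73.8156 million.
ΔM = M₂ − M₁ = 73.8156 − 70.1248 = 3.6908 million.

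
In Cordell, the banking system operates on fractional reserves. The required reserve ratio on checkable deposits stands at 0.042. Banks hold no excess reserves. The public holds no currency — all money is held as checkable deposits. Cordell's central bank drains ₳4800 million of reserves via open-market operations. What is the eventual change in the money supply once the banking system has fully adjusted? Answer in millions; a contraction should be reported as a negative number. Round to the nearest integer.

-114286 million

The simple money multiplier is m = 1/rr = 1/0.042 ≈ 23.80952.
An open-market sale reduces the monetary base by 4800 million, so ΔM = m × ΔMB = 23.80952 × (−4800) = -114285.696 million.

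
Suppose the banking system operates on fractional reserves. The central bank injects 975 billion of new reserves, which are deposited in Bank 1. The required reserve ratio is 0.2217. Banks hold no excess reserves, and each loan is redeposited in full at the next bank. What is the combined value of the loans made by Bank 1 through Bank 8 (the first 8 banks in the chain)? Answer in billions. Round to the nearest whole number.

Bank i lends (1 − rr)^i of the original deposit: Bank 1 lends 975·0.7783 = 758.8425, Bank 2 lends 975·0.7783² ≈ 590.6071, and so on.
Summing a geometric series: total = 975·[0.7783·(1 − 0.7783^8) / (1 − 0.7783)] ≈ 2961.9821 billion.

2962 billion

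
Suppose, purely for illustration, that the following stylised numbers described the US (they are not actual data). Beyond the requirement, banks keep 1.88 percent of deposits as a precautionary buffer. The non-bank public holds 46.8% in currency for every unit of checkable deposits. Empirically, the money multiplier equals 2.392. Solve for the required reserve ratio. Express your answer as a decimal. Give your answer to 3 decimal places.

Using m = 2.392. Since m = (1 + c)/(c + rr + e), the denominator satisfies c + rr + e = (1 + c)/m = (1 + 0.468) / 2.392 ≈ 0.613712.
With c = 0.468 and e = 0.0188, the required reserve ratio is 0.613712 − 0.468 − 0.0188 = 0.126912.

0.127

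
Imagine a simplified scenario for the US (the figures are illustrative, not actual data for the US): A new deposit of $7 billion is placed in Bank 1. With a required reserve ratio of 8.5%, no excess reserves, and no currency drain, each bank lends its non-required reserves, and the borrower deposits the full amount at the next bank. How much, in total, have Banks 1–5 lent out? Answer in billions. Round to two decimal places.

$27.02 billion

Bank i lends (1 − rr)^i of the original deposit: Bank 1 lends 7·0.9150 = 6.4050, Bank 2 lends 7·0.9150² ≈ 5.8606, and so on.
Summing a geometric series: total = 7·[0.9150·(1 − 0.9150^5) / (1 − 0.9150)] ≈ 27.0242 billion.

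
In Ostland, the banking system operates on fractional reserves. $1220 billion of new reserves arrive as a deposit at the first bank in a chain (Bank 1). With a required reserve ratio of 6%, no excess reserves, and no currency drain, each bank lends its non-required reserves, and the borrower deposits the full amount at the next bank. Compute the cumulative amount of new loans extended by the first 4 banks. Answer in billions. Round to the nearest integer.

Bank i lends (1 − rr)^i of the original deposit: Bank 1 lends 1220·0.9400 = 1146.8000, Bank 2 lends 1220·0.9400² = 1077.9920, and so on.
Summing a geometric series: total = 1220·[0.9400·(1 − 0.9400^4) / (1 − 0.9400)] ≈ 4190.6182 billion.

$4191 billion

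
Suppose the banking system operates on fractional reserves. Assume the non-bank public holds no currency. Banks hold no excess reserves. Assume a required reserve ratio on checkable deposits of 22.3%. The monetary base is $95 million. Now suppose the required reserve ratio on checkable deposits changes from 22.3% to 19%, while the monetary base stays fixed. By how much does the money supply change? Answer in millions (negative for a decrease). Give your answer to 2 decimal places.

Initially m₁ = 1 / (0.223) ≈ 4.48430, so M₁ = 4.48430 × 95 = 426.0085 million.
After the change m₂ = 1 / (0.19) ≈ 5.26316, so M₂ = 5.26316 × 95 = 500.0002 million.
ΔM = M₂ − M₁ = 500.0002 − 426.0085 = 73.9917 million.

$73.99 million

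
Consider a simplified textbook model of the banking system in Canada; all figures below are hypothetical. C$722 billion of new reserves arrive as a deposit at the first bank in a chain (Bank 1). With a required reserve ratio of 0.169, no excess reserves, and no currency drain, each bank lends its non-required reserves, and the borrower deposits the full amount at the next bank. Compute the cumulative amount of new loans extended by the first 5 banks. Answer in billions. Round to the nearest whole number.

C$2143 billion

Bank i lends (1 − rr)^i of the original deposit: Bank 1 lends 722·0.8310 = 599.9820, Bank 2 lends 722·0.8310² ≈ 498.5850, and so on.
Summing a geometric series: total = 722·[0.8310·(1 − 0.8310^5) / (1 − 0.8310)] ≈ 2143.3107 billion.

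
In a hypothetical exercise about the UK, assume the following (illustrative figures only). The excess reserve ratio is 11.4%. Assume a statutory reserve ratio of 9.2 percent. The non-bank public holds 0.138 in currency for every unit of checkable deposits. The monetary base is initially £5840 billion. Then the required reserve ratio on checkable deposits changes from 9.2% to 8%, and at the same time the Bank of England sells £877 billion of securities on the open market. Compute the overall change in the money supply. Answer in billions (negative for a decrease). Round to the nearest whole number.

-2308 billion

Before: m₁ = (1 + 0.138) / (0.092 + 0.114 + 0.138) ≈ 3.30814, MB₁ = 5840, so M₁ = 3.30814 × 5840 = 19319.5376 billion.
After: m₂ = (1 + 0.138) / (0.08 + 0.114 + 0.138) ≈ 3.42771, MB₂ = 5840 − 877 = 4963, so M₂ = 3.42771 × 4963 ≈ 17011.7247 billion.
ΔM = M₂ − M₁ = 17011.7247 − 19319.5376 = -2307.8129 billion.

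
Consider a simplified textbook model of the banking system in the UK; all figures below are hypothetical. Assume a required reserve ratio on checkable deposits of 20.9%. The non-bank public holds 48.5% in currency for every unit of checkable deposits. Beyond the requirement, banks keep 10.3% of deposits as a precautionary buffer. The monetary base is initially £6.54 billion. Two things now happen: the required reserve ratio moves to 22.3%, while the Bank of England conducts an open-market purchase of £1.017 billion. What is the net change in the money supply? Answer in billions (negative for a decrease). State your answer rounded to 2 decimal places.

Before: m₁ = (1 + 0.485) / (0.209 + 0.103 + 0.485) ≈ 1.8632, MB₁ = 6.54, so M₁ = 1.8632 × 6.54 ≈ 12.1853 billion.
After: m₂ = (1 + 0.485) / (0.223 + 0.103 + 0.485) ≈ 1.8311, MB₂ = 6.54 + 1.017 = 7.557, so M₂ = 1.8311 × 7.557 ≈ 13.8376 billion.
ΔM = M₂ − M₁ = 13.8376 − 12.1853 = 1.6523 billion.

£1.65 billion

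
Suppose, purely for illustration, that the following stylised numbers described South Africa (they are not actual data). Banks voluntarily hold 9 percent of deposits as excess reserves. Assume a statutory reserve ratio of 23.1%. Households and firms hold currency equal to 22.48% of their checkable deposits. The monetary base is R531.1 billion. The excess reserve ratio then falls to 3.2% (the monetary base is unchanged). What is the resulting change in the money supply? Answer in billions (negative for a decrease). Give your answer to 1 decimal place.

Initially m₁ = (1 + 0.2248) / (0.231 + 0.09 + 0.2248) ≈ 2.24405, so M₁ = 2.24405 × 531.1 ≈ 1191.815 billion.
After the change m₂ = (1 + 0.2248) / (0.231 + 0.032 + 0.2248) ≈ 2.51087, so M₂ = 2.51087 × 531.1 ≈ 1333.5231 billion.
ΔM = M₂ − M₁ = 1333.5231 − 1191.815 = 141.7081 billion.

R141.7 billion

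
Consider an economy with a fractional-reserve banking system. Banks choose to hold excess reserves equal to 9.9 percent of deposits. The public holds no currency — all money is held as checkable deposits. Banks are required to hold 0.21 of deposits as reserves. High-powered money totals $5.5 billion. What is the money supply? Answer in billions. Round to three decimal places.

The money multiplier is m = 1 / (rr + e) = 1 / (0.21 + 0.099) ≈ 3.23625.
So M = m × MB = 3.23625 × 5.5 ≈ 17.7994 billion.

$17.799 billion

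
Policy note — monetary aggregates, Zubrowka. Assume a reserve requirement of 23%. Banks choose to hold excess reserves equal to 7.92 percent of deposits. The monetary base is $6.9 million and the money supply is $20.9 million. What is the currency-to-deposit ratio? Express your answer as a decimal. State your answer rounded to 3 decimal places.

0.031

Using m = M/MB = 20.9/6.9 ≈ 3.028986. From m = (1 + c)/(c + rr + e), rearranging gives 1 + c = m·(c + rr + e), so c·(1 − m) = m·(rr + e) − 1.
Hence c = [m·(rr + e) − 1]/(1 − m) = [3.028986 × (0.23 + 0.0792) − 1] / (1 − 3.028986) ≈ 0.031266.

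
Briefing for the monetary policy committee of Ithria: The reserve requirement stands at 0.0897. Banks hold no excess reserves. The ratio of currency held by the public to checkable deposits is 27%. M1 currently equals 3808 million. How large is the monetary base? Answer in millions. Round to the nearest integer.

1079 million

The money multiplier is m = (1 + c) / (rr + c) = (1 + 0.27) / (0.0897 + 0.27) ≈ 3.53072.
MB = M / m = 3808 / 3.53072 ≈ 1078.5336 million.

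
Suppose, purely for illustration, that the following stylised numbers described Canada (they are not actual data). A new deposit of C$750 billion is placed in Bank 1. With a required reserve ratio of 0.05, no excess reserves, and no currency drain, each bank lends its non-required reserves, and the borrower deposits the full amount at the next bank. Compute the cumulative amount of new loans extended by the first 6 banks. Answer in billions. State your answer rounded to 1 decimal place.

C$3774.9 billion

Bank i lends (1 − rr)^i of the original deposit: Bank 1 lends 750·0.9500 = 712.5000, Bank 2 lends 750·0.9500² = 676.8750, and so on.
Summing a geometric series: total = 750·[0.9500·(1 − 0.9500^6) / (1 − 0.9500)] ≈ 3774.9406 billion.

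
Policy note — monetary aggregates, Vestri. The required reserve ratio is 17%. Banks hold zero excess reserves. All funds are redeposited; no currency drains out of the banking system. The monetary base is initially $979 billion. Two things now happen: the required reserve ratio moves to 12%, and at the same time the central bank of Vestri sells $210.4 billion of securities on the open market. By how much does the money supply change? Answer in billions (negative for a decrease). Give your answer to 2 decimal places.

Before: m₁ = 1 / (0.17) ≈ 5.882353, MB₁ = 979, so M₁ = 5.882353 × 979 ≈ 5758.8236 billion.
After: m₂ = 1 / (0.12) ≈ 8.333333, MB₂ = 979 − 210.4 = 768.6, so M₂ = 8.333333 × 768.6 ≈ 6404.9997 billion.
ΔM = M₂ − M₁ = 6404.9997 − 5758.8236 = 646.1761 billion.

$646.18 billion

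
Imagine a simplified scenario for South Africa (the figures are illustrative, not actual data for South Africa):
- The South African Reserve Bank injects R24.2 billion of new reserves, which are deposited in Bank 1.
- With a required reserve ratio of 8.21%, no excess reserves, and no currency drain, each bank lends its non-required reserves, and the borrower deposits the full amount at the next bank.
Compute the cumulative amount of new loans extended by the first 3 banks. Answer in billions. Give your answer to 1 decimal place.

Bank i lends (1 − rr)^i of the original deposit: Bank 1 lends 24.2·0.9179 ≈ 22.2132, Bank 2 lends 24.2·0.9179² ≈ 20.3895, and so on.
Summing a geometric series: total = 24.2·[0.9179·(1 − 0.9179^3) / (1 − 0.9179)] ≈ 61.3182 billion.

R61.3 billion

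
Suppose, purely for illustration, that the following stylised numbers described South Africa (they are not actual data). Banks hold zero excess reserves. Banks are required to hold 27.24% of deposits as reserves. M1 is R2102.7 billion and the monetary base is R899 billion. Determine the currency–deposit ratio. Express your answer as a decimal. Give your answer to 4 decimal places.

0.2710

Using m = M/MB = 2102.7/899 ≈ 2.338932. From m = (1 + c)/(c + rr + e), rearranging gives 1 + c = m·(c + rr + e), so c·(1 − m) = m·(rr + e) − 1.
Hence c = [m·(rr + e) − 1]/(1 − m) = [2.338932 × (0.2724 + 0) − 1] / (1 − 2.338932) ≈ 0.271018.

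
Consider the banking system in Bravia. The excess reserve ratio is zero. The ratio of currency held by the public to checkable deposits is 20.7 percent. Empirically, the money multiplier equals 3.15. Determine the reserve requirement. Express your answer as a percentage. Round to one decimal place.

17.6%

Using m = 3.15. Since m = (1 + c)/(c + rr + e), the denominator satisfies c + rr + e = (1 + c)/m = (1 + 0.207) / 3.15 ≈ 0.383175.
With c = 0.207 and e = 0, the reserve requirement is 0.383175 − 0.207 − 0 = 0.176175.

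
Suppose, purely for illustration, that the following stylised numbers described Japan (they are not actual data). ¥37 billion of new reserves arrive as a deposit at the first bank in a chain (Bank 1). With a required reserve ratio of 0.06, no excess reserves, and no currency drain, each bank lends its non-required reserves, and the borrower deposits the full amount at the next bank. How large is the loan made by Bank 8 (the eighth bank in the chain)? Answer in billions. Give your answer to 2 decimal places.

Each bank lends a fraction (1 − rr) = 0.9400 of the deposit it receives, so Bank 8 receives 37·0.9400^7 and lends 37·0.9400^8 ≈ 22.5541 billion.

¥22.55 billion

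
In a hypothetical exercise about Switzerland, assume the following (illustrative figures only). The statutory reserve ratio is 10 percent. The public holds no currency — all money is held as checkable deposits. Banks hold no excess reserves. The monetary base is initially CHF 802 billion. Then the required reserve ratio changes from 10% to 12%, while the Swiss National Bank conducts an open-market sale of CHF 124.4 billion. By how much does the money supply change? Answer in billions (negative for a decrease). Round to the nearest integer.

Before: m₁ = 1 / (0.1) = 10, MB₁ = 802, so M₁ = 10 × 802 = 8020 billion.
After: m₂ = 1 / (0.12) ≈ 8.3333, MB₂ = 802 − 124.4 = 677.6, so M₂ = 8.3333 × 677.6 ≈ 5646.6441 billion.
ΔM = M₂ − M₁ = 5646.6441 − 8020 = -2373.3559 billion.

-2373 billion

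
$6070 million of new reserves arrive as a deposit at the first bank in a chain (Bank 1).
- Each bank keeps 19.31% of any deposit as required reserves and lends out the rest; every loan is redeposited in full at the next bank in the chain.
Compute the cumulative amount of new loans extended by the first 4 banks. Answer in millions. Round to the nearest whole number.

$14612 million

Bank i lends (1 − rr)^i of the original deposit: Bank 1 lends 6070·0.8069 = 4897.8830, Bank 2 lends 6070·0.8069² ≈ 3952.1018, and so on.
Summing a geometric series: total = 6070·[0.8069·(1 − 0.8069^4) / (1 − 0.8069)] ≈ 14612.1002 million.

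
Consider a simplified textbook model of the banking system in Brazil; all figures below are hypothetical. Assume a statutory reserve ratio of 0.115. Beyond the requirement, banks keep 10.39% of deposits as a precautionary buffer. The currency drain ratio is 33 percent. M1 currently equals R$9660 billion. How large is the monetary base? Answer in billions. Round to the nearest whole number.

R$3987 billion

The money multiplier is m = (1 + c) / (rr + e + c) = (1 + 0.33) / (0.115 + 0.1039 + 0.33) ≈ 2.42303.
MB = M / m = 9660 / 2.42303 ≈ 3986.7439 billion.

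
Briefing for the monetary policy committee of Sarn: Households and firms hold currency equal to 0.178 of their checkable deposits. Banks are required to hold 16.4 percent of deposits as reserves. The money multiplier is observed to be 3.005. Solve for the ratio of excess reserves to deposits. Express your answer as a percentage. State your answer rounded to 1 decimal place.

Using m = 3.005. Since m = (1 + c)/(c + rr + e), the denominator satisfies c + rr + e = (1 + c)/m = (1 + 0.178) / 3.005 ≈ 0.392013.
With c = 0.178 and rr = 0.164, the ratio of excess reserves to deposits is 0.392013 − 0.178 − 0.164 = 0.050013.

5.0%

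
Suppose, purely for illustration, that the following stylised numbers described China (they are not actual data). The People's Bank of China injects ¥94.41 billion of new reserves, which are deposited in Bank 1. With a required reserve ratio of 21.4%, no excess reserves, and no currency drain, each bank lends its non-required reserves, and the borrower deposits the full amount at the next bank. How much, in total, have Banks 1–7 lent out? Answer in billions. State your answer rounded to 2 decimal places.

¥282.49 billion

Bank i lends (1 − rr)^i of the original deposit: Bank 1 lends 94.41·0.7860 ≈ 74.2063, Bank 2 lends 94.41·0.7860² ≈ 58.3261, and so on.
Summing a geometric series: total = 94.41·[0.7860·(1 − 0.7860^7) / (1 − 0.7860)] ≈ 282.4917 billion.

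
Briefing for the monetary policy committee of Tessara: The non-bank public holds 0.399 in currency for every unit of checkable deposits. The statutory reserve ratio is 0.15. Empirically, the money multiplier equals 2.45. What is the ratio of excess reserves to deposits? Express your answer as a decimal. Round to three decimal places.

Using m = 2.45. Since m = (1 + c)/(c + rr + e), the denominator satisfies c + rr + e = (1 + c)/m = (1 + 0.399) / 2.45 ≈ 0.571020.
With c = 0.399 and rr = 0.15, the ratio of excess reserves to deposits is 0.571020 − 0.399 − 0.15 = 0.02202.

0.022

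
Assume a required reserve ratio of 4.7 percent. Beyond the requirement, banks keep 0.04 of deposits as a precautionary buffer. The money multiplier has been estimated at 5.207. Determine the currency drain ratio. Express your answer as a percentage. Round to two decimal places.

Using m = 5.207. From m = (1 + c)/(c + rr + e), rearranging gives 1 + c = m·(c + rr + e), so c·(1 − m) = m·(rr + e) − 1.
Hence c = [m·(rr + e) − 1]/(1 − m) = [5.207 × (0.047 + 0.04) − 1] / (1 − 5.207) ≈ 0.130019.

13.00%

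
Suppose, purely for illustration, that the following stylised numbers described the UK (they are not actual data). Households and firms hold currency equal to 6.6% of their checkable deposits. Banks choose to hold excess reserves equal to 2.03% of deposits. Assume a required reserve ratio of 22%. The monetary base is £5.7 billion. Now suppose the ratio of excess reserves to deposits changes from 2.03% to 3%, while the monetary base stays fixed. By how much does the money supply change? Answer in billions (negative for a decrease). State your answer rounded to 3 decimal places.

Initially m₁ = (1 + 0.066) / (0.22 + 0.0203 + 0.066) ≈ 3.48025, so M₁ = 3.48025 × 5.7 ≈ 19.8374 billion.
After the change m₂ = (1 + 0.066) / (0.22 + 0.03 + 0.066) ≈ 3.37342, so M₂ = 3.37342 × 5.7 ≈ 19.2285 billion.
ΔM = M₂ − M₁ = 19.2285 − 19.8374 = -0.6089 billion.

-0.609 billion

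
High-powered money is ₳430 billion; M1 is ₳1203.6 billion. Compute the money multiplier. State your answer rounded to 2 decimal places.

2.80

The money multiplier is m = M / MB = 1203.6 / 430 ≈ 2.79907.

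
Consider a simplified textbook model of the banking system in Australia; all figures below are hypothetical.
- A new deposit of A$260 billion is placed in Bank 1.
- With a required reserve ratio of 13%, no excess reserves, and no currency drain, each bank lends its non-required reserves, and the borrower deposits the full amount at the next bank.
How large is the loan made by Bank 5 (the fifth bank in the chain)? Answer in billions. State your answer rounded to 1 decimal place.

A$129.6 billion

Each bank lends a fraction (1 − rr) = 0.8700 of the deposit it receives, so Bank 5 receives 260·0.8700^4 and lends 260·0.8700^5 ≈ 129.5894 billion.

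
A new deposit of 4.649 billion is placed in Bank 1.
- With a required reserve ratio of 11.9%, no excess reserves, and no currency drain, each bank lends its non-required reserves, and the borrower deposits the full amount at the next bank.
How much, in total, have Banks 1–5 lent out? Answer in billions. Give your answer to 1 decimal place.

Bank i lends (1 − rr)^i of the original deposit: Bank 1 lends 4.649·0.8810 ≈ 4.0958, Bank 2 lends 4.649·0.8810² ≈ 3.6084, and so on.
Summing a geometric series: total = 4.649·[0.8810·(1 − 0.8810^5) / (1 − 0.8810)] ≈ 16.1512 billion.

16.2 billion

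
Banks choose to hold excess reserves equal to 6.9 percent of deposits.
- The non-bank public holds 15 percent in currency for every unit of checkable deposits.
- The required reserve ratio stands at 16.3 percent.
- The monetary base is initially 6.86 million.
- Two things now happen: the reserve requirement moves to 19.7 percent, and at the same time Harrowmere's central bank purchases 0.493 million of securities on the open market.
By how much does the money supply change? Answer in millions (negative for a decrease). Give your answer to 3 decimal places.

Before: m₁ = (1 + 0.15) / (0.163 + 0.069 + 0.15) ≈ 3.01047, MB₁ = 6.86, so M₁ = 3.01047 × 6.86 ≈ 20.6518 million.
After: m₂ = (1 + 0.15) / (0.197 + 0.069 + 0.15) ≈ 2.76442, MB₂ = 6.86 + 0.493 = 7.353, so M₂ = 2.76442 × 7.353 ≈ 20.3268 million.
ΔM = M₂ − M₁ = 20.3268 − 20.6518 = -0.325 million.

-0.325 million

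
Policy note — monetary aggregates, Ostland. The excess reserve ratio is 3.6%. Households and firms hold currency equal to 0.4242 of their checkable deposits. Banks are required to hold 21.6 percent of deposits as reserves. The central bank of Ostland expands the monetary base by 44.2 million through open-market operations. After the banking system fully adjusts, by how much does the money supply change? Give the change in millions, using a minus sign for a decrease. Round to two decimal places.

93.09 million

The money multiplier is m = (1 + c) / (rr + e + c) = (1 + 0.4242) / (0.216 + 0.036 + 0.4242) ≈ 2.10618.
The purchase adds 44.2 million of base, so ΔM = m × ΔMB = 2.10618 × (+44.2) ≈ 93.0932 million.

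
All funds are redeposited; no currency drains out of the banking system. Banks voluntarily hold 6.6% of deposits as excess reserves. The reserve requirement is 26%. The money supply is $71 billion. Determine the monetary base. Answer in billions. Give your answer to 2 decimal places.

$23.15 billion

The money multiplier is m = 1 / (rr + e) = 1 / (0.26 + 0.066) ≈ 3.06748.
MB = M / m = 71 / 3.06748 ≈ 23.146 billion.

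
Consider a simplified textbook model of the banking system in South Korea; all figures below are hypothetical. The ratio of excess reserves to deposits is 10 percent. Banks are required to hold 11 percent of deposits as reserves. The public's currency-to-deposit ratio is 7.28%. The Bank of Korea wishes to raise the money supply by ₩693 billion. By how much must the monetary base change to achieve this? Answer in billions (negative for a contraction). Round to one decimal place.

₩182.7 billion

The money multiplier is m = (1 + c) / (rr + e + c) = (1 + 0.0728) / (0.11 + 0.1 + 0.0728) ≈ 3.79349.
ΔMB = ΔM / m = (+693) / 3.79349 ≈ 182.6814 billion.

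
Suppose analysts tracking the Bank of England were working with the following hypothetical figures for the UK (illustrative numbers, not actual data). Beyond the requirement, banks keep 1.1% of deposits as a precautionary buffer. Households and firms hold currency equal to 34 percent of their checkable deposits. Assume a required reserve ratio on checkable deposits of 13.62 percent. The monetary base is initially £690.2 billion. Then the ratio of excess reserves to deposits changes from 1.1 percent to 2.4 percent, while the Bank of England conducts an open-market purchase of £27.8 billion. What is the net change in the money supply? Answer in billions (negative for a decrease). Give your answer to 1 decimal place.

Before: m₁ = (1 + 0.34) / (0.1362 + 0.011 + 0.34) ≈ 2.75041, MB₁ = 690.2, so M₁ = 2.75041 × 690.2 ≈ 1898.333 billion.
After: m₂ = (1 + 0.34) / (0.1362 + 0.024 + 0.34) ≈ 2.67893, MB₂ = 690.2 + 27.8 = 718, so M₂ = 2.67893 × 718 ≈ 1923.4717 billion.
ΔM = M₂ − M₁ = 1923.4717 − 1898.333 = 25.1387 billion.

£25.1 billion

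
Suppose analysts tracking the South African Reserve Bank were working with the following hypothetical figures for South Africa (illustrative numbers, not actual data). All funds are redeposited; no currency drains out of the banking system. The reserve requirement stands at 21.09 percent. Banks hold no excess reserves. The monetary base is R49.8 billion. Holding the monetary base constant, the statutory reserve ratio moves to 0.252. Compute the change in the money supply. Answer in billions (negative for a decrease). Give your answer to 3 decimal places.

Initially m₁ = 1 / (0.2109) ≈ 4.741584, so M₁ = 4.741584 × 49.8 ≈ 236.1309 billion.
After the change m₂ = 1 / (0.252) ≈ 3.968254, so M₂ = 3.968254 × 49.8 ≈ 197.619 billion.
ΔM = M₂ − M₁ = 197.619 − 236.1309 = -38.5119 billion.

-38.512 billion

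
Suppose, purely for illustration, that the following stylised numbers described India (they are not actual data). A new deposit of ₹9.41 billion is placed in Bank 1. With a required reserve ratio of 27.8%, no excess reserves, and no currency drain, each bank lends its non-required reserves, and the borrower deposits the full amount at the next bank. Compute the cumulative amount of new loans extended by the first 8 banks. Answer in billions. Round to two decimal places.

₹22.63 billion

Bank i lends (1 − rr)^i of the original deposit: Bank 1 lends 9.41·0.7220 ≈ 6.7940, Bank 2 lends 9.41·0.7220² ≈ 4.9053, and so on.
Summing a geometric series: total = 9.41·[0.7220·(1 − 0.7220^8) / (1 − 0.7220)] ≈ 22.6343 billion.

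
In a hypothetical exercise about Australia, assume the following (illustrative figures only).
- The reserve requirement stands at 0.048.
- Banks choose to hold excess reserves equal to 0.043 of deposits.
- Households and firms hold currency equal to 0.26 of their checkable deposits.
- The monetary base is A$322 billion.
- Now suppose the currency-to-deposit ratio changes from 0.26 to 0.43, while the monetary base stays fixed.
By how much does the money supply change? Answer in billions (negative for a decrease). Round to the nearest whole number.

-272 billion

Initially m₁ = (1 + 0.26) / (0.048 + 0.043 + 0.26) ≈ 3.5897, so M₁ = 3.5897 × 322 = 1155.8834 billion.
After the change m₂ = (1 + 0.43) / (0.048 + 0.043 + 0.43) ≈ 2.7447, so M₂ = 2.7447 × 322 = 883.7934 billion.
ΔM = M₂ − M₁ = 883.7934 − 1155.8834 = -272.09 billion.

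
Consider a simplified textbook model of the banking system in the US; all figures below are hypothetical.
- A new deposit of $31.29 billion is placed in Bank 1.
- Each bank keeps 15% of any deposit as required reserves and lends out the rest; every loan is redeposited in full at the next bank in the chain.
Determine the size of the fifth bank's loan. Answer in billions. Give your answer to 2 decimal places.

$13.88 billion

Each bank lends a fraction (1 − rr) = 0.8500 of the deposit it receives, so Bank 5 receives 31.29·0.8500^4 and lends 31.29·0.8500^5 ≈ 13.8835 billion.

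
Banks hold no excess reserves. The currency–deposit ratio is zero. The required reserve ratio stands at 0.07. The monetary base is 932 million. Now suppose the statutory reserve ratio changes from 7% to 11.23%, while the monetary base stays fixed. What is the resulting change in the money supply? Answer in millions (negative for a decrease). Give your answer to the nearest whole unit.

-5015 million

Initially m₁ = 1 / (0.07) ≈ 14.2857, so M₁ = 14.2857 × 932 = 13314.2724 million.
After the change m₂ = 1 / (0.1123) ≈ 8.9047, so M₂ = 8.9047 × 932 = 8299.1804 million.
ΔM = M₂ − M₁ = 8299.1804 − 13314.2724 = -5015.092 million.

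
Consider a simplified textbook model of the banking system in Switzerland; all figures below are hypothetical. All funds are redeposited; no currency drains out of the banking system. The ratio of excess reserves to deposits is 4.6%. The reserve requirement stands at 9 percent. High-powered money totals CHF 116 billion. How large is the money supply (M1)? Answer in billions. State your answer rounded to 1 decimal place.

CHF 852.9 billion

The money multiplier is m = 1 / (rr + e) = 1 / (0.09 + 0.046) ≈ 7.35294.
So M = m × MB = 7.35294 × 116 ≈ 852.941 billion.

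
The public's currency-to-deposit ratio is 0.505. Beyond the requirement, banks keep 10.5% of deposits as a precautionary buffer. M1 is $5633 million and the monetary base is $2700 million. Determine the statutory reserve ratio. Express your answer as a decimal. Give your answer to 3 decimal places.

Using m = M/MB = 5633/2700 ≈ 2.086296. Since m = (1 + c)/(c + rr + e), the denominator satisfies c + rr + e = (1 + c)/m = (1 + 0.505) / 2.086296 ≈ 0.721374.
With c = 0.505 and e = 0.105, the statutory reserve ratio is 0.721374 − 0.505 − 0.105 = 0.111374.

0.111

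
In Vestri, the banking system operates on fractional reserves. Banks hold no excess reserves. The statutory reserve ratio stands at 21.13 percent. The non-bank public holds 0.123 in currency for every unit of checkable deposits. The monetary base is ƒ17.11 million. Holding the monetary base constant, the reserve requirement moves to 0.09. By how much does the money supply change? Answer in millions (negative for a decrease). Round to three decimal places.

Initially m₁ = (1 + 0.123) / (0.2113 + 0.123) ≈ 3.359258, so M₁ = 3.359258 × 17.11 ≈ 57.4769 million.
After the change m₂ = (1 + 0.123) / (0.09 + 0.123) ≈ 5.272300, so M₂ = 5.272300 × 17.11 ≈ 90.2091 million.
ΔM = M₂ − M₁ = 90.2091 − 57.4769 = 32.7322 million.

ƒ32.732 million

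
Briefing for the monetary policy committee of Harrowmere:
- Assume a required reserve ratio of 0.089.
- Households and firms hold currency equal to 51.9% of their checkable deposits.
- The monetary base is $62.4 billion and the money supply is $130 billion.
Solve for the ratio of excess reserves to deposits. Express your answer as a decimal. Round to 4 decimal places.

0.1211

Using m = M/MB = 130/62.4 ≈ 2.083333. Since m = (1 + c)/(c + rr + e), the denominator satisfies c + rr + e = (1 + c)/m = (1 + 0.519) / 2.083333 ≈ 0.729120.
With c = 0.519 and rr = 0.089, the ratio of excess reserves to deposits is 0.729120 − 0.519 − 0.089 = 0.12112.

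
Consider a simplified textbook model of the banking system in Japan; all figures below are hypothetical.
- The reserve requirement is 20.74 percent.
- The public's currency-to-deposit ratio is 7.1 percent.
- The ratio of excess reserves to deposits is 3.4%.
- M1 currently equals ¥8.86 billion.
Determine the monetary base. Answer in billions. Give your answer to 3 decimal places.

¥2.584 billion

The money multiplier is m = (1 + c) / (rr + e + c) = (1 + 0.071) / (0.2074 + 0.034 + 0.071) ≈ 3.42830.
MB = M / m = 8.86 / 3.42830 ≈ 2.5844 billion.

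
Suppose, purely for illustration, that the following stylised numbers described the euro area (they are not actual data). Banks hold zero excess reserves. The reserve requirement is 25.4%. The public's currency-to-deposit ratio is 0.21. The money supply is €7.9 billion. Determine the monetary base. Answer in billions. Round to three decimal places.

€3.029 billion

The money multiplier is m = (1 + c) / (rr + c) = (1 + 0.21) / (0.254 + 0.21) ≈ 2.60776.
MB = M / m = 7.9 / 2.60776 ≈ 3.0294 billion.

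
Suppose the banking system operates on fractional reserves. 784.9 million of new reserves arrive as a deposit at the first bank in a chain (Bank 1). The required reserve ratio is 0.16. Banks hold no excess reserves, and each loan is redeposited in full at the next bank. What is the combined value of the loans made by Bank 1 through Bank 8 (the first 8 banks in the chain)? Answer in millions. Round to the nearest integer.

3099 million

Bank i lends (1 − rr)^i of the original deposit: Bank 1 lends 784.9·0.8400 = 659.3160, Bank 2 lends 784.9·0.8400² ≈ 553.8254, and so on.
Summing a geometric series: total = 784.9·[0.8400·(1 − 0.8400^8) / (1 − 0.8400)] ≈ 3099.2966 million.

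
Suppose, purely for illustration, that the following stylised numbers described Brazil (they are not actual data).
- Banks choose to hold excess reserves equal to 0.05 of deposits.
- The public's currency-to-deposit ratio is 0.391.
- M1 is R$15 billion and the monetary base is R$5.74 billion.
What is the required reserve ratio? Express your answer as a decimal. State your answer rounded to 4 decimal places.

Using m = M/MB = 15/5.74 ≈ 2.613240. Since m = (1 + c)/(c + rr + e), the denominator satisfies c + rr + e = (1 + c)/m = (1 + 0.391) / 2.613240 ≈ 0.532289.
With c = 0.391 and e = 0.05, the required reserve ratio is 0.532289 − 0.391 − 0.05 = 0.091289.

0.0913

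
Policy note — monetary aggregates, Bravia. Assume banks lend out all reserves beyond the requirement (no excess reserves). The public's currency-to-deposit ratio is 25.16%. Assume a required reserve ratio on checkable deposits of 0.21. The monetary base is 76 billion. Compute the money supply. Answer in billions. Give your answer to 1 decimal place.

The money multiplier is m = (1 + c) / (rr + c) = (1 + 0.2516) / (0.21 + 0.2516) ≈ 2.7114.
So M = m × MB = 2.7114 × 76 = 206.0664 billion.

206.1 billion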